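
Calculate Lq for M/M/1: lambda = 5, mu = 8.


rho = 5/8; Lq = rho^2/(1-rho) = 1.04

1.04


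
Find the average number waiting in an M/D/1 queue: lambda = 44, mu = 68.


M/D/1: Lq = rho^2 / (2*(1-rho)) where rho = 44/68; Lq = 0.59

0.59


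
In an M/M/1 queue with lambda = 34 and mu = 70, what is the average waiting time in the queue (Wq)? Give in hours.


rho = 34/70; Wq = rho/(mu - lambda) = 0.0135 hours

0.0135 hours


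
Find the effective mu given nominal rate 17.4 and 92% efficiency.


Effective rate = mu * efficiency = 17.4 * 0.92 = 16.01 per hour

16.01 per hour


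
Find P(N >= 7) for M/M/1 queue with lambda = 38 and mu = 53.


P(N >= 7) = rho^7 = (38/53)^7 = 0.0974

0.0974


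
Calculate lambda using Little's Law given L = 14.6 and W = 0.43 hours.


lambda = L / W = 14.6 / 0.43 = 33.95 per hour

33.95 per hour


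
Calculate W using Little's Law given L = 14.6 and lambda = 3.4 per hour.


W = L / lambda = 14.6 / 3.4 = 4.2941 hours

4.2941 hours


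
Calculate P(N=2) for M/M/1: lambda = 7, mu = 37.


rho = 7/37; P(n) = (1-rho)*rho^n = (1-7/37)*(7/37)^2 = 0.029

0.029


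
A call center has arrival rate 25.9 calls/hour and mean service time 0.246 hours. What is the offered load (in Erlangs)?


Offered load a = lambda * E[S] = 25.9 * 0.246 = 6.37 Erlangs

6.37 Erlangs


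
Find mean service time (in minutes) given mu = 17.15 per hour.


Mean service time = 60/mu = 60/17.15 = 3.5 minutes

3.5 minutes


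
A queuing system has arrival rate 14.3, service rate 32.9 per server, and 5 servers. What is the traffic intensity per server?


rho = lambda / (c * mu) = 14.3 / (5 * 32.9) = 0.0869

0.0869


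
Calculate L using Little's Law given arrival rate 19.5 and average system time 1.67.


L = lambda * W = 19.5 * 1.67 = 32.57

32.57


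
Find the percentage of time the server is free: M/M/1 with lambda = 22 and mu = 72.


Idle fraction = (1 - rho) * 100 = (1 - 22/72) * 100 = 69.4%

69.4%


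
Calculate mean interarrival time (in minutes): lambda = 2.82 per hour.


Mean interarrival time = 60/lambda = 60/2.82 = 21.28 minutes

21.28 minutes


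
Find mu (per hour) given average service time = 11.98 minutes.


mu = 60 / avg_service_time = 60 / 11.98 = 5.01 per hour

5.01 per hour


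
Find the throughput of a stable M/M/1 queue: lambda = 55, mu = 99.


For a stable queue (lambda < mu), throughput = lambda = 55 per hour

55 per hour


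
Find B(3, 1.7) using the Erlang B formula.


B(N,A) = (A^N/N!) / sum(A^k/k!, k=0..N) with N=3, A=1.7 = 0.165

0.165


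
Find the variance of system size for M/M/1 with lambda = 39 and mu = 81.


rho = 39/81; Var(N) = rho/(1-rho)^2 = 1.79

1.79


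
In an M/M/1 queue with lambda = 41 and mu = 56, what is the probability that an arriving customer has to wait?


P(wait) = rho = lambda/mu = 41/56 = 0.7321

0.7321


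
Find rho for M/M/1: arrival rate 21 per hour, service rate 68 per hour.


rho = lambda/mu = 21/68 = 0.3088

0.3088


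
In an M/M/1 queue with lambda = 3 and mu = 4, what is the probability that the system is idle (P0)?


P0 = 1 - rho = 1 - 3/4 = 0.25

0.25


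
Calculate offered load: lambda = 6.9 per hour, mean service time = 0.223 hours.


Offered load a = lambda * E[S] = 6.9 * 0.223 = 1.54 Erlangs

1.54 Erlangs


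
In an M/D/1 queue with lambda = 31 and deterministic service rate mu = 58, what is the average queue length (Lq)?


M/D/1: Lq = rho^2 / (2*(1-rho)) where rho = 31/58; Lq = 0.31

0.31


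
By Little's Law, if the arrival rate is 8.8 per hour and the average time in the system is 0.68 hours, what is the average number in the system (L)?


L = lambda * W = 8.8 * 0.68 = 5.98

5.98


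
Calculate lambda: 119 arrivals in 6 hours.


lambda = total arrivals / time = 119 / 6 = 19.83 per hour

19.83 per hour


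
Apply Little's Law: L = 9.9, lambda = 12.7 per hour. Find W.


W = L / lambda = 9.9 / 12.7 = 0.7795 hours

0.7795 hours


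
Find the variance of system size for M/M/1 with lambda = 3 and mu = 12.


rho = 3/12; Var(N) = rho/(1-rho)^2 = 0.44

0.44


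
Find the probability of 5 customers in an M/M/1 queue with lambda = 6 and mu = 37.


rho = 6/37; P(n) = (1-rho)*rho^n = (1-6/37)*(6/37)^5 = 0.0001

0.0001


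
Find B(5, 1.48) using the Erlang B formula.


B(N,A) = (A^N/N!) / sum(A^k/k!, k=0..N) with N=5, A=1.48 = 0.0135

0.0135


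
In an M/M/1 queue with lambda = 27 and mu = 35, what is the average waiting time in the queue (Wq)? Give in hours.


rho = 27/35; Wq = rho/(mu - lambda) = 0.0964 hours

0.0964 hours


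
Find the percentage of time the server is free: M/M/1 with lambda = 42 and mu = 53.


Idle fraction = (1 - rho) * 100 = (1 - 42/53) * 100 = 20.8%

20.8%


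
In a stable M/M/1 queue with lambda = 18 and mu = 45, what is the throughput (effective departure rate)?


For a stable queue (lambda < mu), throughput = lambda = 18 per hour

18 per hour


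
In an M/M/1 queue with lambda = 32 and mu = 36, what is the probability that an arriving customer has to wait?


P(wait) = rho = lambda/mu = 32/36 = 0.8889

0.8889


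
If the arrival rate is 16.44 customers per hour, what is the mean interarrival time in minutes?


Mean interarrival time = 60/lambda = 60/16.44 = 3.65 minutes

3.65 minutes


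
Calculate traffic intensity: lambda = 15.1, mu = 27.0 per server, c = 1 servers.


rho = lambda / (c * mu) = 15.1 / (1 * 27.0) = 0.5593

0.5593


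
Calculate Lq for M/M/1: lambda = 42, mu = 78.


rho = 42/78; Lq = rho^2/(1-rho) = 0.63

0.63


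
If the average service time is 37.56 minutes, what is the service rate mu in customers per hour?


mu = 60 / avg_service_time = 60 / 37.56 = 1.6 per hour

1.6 per hour


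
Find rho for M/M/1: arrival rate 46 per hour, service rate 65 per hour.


rho = lambda/mu = 46/65 = 0.7077

0.7077


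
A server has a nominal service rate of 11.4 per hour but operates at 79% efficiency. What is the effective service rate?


Effective rate = mu * efficiency = 11.4 * 0.79 = 9.01 per hour

9.01 per hour


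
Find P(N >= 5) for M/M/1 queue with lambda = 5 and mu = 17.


P(N >= 5) = rho^5 = (5/17)^5 = 0.0022

0.0022


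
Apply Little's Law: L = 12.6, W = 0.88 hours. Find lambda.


lambda = L / W = 12.6 / 0.88 = 14.32 per hour

14.32 per hour


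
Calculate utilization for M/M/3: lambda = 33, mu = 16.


rho = lambda/(c*mu) = 33/(3*16) = 0.6875

0.6875


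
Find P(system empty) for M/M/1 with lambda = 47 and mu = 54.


P0 = 1 - rho = 1 - 47/54 = 0.1296

0.1296


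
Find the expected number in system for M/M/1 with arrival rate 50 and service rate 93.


rho = 50/93; L = rho/(1-rho) = 1.16

1.16


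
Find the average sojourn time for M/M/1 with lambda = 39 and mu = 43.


W = 1/(mu - lambda) = 1/(43 - 39) = 0.25 hours

0.25 hours


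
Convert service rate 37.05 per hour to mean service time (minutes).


Mean service time = 60/mu = 60/37.05 = 1.62 minutes

1.62 minutes


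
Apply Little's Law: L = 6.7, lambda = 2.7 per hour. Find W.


W = L / lambda = 6.7 / 2.7 = 2.4815 hours

2.4815 hours


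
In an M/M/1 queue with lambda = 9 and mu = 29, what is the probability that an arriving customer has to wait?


P(wait) = rho = lambda/mu = 9/29 = 0.3103

0.3103


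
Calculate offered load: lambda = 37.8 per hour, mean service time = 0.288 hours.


Offered load a = lambda * E[S] = 37.8 * 0.288 = 10.89 Erlangs

10.89 Erlangs


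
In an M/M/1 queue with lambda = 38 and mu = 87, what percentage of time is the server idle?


Idle fraction = (1 - rho) * 100 = (1 - 38/87) * 100 = 56.3%

56.3%


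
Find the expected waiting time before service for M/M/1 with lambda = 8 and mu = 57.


rho = 8/57; Wq = rho/(mu - lambda) = 0.0029 hours

0.0029 hours


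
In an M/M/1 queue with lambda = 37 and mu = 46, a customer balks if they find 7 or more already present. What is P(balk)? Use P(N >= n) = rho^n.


P(N >= 7) = rho^7 = (37/46)^7 = 0.2178

0.2178


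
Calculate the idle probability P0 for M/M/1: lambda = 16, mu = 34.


P0 = 1 - rho = 1 - 16/34 = 0.5294

0.5294


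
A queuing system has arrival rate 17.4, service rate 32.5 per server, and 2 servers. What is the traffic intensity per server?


rho = lambda / (c * mu) = 17.4 / (2 * 32.5) = 0.2677

0.2677


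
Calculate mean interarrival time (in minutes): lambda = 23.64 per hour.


Mean interarrival time = 60/lambda = 60/23.64 = 2.54 minutes

2.54 minutes


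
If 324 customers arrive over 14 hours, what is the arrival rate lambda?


lambda = total arrivals / time = 324 / 14 = 23.14 per hour

23.14 per hour


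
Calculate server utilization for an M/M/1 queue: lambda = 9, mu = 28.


rho = lambda/mu = 9/28 = 0.3214

0.3214


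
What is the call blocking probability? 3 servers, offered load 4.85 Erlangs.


B(N,A) = (A^N/N!) / sum(A^k/k!, k=0..N) with N=3, A=4.85 = 0.5192

0.5192


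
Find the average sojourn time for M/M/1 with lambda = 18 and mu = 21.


W = 1/(mu - lambda) = 1/(21 - 18) = 0.3333 hours

0.3333 hours


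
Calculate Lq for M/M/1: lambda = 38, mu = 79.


rho = 38/79; Lq = rho^2/(1-rho) = 0.45

0.45


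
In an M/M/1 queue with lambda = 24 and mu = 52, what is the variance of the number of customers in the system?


rho = 24/52; Var(N) = rho/(1-rho)^2 = 1.59

1.59


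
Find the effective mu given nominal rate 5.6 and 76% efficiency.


Effective rate = mu * efficiency = 5.6 * 0.76 = 4.26 per hour

4.26 per hour


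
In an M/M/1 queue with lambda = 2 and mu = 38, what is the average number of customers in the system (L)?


rho = 2/38; L = rho/(1-rho) = 0.06

0.06


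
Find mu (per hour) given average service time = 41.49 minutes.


mu = 60 / avg_service_time = 60 / 41.49 = 1.45 per hour

1.45 per hour


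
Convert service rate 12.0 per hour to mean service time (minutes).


Mean service time = 60/mu = 60/12.0 = 5.0 minutes

5.0 minutes


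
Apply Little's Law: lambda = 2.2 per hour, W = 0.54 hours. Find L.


L = lambda * W = 2.2 * 0.54 = 1.19

1.19


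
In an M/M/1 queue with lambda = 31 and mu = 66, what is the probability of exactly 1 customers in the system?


rho = 31/66; P(n) = (1-rho)*rho^n = (1-31/66)*(31/66)^1 = 0.2491

0.2491


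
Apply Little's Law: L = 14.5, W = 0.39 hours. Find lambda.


lambda = L / W = 14.5 / 0.39 = 37.18 per hour

37.18 per hour


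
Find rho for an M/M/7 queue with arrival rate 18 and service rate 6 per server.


rho = lambda/(c*mu) = 18/(7*6) = 0.4286

0.4286


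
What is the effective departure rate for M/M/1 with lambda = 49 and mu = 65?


For a stable queue (lambda < mu), throughput = lambda = 49 per hour

49 per hour


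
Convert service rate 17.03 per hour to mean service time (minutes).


Mean service time = 60/mu = 60/17.03 = 3.52 minutes

3.52 minutes


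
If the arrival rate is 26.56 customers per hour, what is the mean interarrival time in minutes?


Mean interarrival time = 60/lambda = 60/26.56 = 2.26 minutes

2.26 minutes


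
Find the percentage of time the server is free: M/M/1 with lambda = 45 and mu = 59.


Idle fraction = (1 - rho) * 100 = (1 - 45/59) * 100 = 23.7%

23.7%


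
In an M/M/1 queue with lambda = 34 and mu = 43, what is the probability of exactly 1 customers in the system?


rho = 34/43; P(n) = (1-rho)*rho^n = (1-34/43)*(34/43)^1 = 0.1655

0.1655


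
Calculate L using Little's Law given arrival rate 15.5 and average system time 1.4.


L = lambda * W = 15.5 * 1.4 = 21.7

21.7


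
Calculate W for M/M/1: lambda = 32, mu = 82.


W = 1/(mu - lambda) = 1/(82 - 32) = 0.02 hours

0.02 hours


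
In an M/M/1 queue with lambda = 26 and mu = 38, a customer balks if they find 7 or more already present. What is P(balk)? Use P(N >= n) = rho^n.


P(N >= 7) = rho^7 = (26/38)^7 = 0.0702

0.0702


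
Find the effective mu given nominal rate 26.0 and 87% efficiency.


Effective rate = mu * efficiency = 26.0 * 0.87 = 22.62 per hour

22.62 per hour


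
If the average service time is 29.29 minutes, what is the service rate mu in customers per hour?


mu = 60 / avg_service_time = 60 / 29.29 = 2.05 per hour

2.05 per hour


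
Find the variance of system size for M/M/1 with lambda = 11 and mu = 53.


rho = 11/53; Var(N) = rho/(1-rho)^2 = 0.33

0.33


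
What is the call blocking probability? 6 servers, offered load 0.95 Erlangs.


B(N,A) = (A^N/N!) / sum(A^k/k!, k=0..N) with N=6, A=0.95 = 0.0004

0.0004


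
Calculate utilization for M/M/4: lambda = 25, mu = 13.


rho = lambda/(c*mu) = 25/(4*13) = 0.4808

0.4808


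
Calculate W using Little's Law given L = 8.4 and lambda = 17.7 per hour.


W = L / lambda = 8.4 / 17.7 = 0.4746 hours

0.4746 hours


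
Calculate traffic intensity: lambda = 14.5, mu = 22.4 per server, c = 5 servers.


rho = lambda / (c * mu) = 14.5 / (5 * 22.4) = 0.1295

0.1295


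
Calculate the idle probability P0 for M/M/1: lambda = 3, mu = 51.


P0 = 1 - rho = 1 - 3/51 = 0.9412

0.9412


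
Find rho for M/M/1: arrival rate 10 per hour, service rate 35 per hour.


rho = lambda/mu = 10/35 = 0.2857

0.2857


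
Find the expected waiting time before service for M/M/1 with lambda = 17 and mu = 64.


rho = 17/64; Wq = rho/(mu - lambda) = 0.0057 hours

0.0057 hours


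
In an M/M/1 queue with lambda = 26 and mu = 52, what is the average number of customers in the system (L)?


rho = 26/52; L = rho/(1-rho) = 1.0

1.0


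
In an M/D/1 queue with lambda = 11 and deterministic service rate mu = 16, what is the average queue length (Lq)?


M/D/1: Lq = rho^2 / (2*(1-rho)) where rho = 11/16; Lq = 0.76

0.76


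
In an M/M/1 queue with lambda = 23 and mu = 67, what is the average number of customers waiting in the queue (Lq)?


rho = 23/67; Lq = rho^2/(1-rho) = 0.18

0.18


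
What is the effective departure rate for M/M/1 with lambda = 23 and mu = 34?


For a stable queue (lambda < mu), throughput = lambda = 23 per hour

23 per hour


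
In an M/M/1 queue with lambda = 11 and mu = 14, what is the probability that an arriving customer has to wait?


P(wait) = rho = lambda/mu = 11/14 = 0.7857

0.7857


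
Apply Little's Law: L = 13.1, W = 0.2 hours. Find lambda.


lambda = L / W = 13.1 / 0.2 = 65.5 per hour

65.5 per hour


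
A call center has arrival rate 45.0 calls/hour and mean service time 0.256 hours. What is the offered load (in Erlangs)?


Offered load a = lambda * E[S] = 45.0 * 0.256 = 11.52 Erlangs

11.52 Erlangs


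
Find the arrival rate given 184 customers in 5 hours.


lambda = total arrivals / time = 184 / 5 = 36.8 per hour

36.8 per hour


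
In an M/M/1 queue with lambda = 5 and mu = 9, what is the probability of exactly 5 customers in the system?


rho = 5/9; P(n) = (1-rho)*rho^n = (1-5/9)*(5/9)^5 = 0.0235

0.0235


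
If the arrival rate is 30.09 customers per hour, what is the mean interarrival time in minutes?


Mean interarrival time = 60/lambda = 60/30.09 = 1.99 minutes

1.99 minutes


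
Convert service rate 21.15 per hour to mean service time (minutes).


Mean service time = 60/mu = 60/21.15 = 2.84 minutes

2.84 minutes


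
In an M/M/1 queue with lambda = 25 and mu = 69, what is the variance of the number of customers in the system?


rho = 25/69; Var(N) = rho/(1-rho)^2 = 0.89

0.89


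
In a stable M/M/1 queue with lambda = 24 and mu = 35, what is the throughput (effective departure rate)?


For a stable queue (lambda < mu), throughput = lambda = 24 per hour

24 per hour


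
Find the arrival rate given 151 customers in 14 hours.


lambda = total arrivals / time = 151 / 14 = 10.79 per hour

10.79 per hour


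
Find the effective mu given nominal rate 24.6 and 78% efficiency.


Effective rate = mu * efficiency = 24.6 * 0.78 = 19.19 per hour

19.19 per hour


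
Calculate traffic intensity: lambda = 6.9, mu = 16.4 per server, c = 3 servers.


rho = lambda / (c * mu) = 6.9 / (3 * 16.4) = 0.1402

0.1402


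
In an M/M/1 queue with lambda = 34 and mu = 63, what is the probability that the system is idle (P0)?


P0 = 1 - rho = 1 - 34/63 = 0.4603

0.4603


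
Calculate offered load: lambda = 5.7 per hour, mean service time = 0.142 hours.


Offered load a = lambda * E[S] = 5.7 * 0.142 = 0.81 Erlangs

0.81 Erlangs


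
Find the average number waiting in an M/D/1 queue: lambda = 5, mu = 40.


M/D/1: Lq = rho^2 / (2*(1-rho)) where rho = 5/40; Lq = 0.01

0.01


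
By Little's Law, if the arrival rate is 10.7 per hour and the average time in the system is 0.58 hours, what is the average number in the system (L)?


L = lambda * W = 10.7 * 0.58 = 6.21

6.21


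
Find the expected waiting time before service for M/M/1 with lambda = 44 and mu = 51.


rho = 44/51; Wq = rho/(mu - lambda) = 0.1232 hours

0.1232 hours


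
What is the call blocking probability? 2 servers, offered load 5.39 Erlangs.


B(N,A) = (A^N/N!) / sum(A^k/k!, k=0..N) with N=2, A=5.39 = 0.6945

0.6945


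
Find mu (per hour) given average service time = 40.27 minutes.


mu = 60 / avg_service_time = 60 / 40.27 = 1.49 per hour

1.49 per hour


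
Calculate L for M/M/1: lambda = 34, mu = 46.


rho = 34/46; L = rho/(1-rho) = 2.83

2.83


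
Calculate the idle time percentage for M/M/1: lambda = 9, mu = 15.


Idle fraction = (1 - rho) * 100 = (1 - 9/15) * 100 = 40.0%

40.0%


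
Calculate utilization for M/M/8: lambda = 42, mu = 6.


rho = lambda/(c*mu) = 42/(8*6) = 0.875

0.875


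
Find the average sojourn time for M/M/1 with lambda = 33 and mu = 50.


W = 1/(mu - lambda) = 1/(50 - 33) = 0.0588 hours

0.0588 hours


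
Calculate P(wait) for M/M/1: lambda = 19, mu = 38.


P(wait) = rho = lambda/mu = 19/38 = 0.5

0.5


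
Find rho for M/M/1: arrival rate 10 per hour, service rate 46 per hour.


rho = lambda/mu = 10/46 = 0.2174

0.2174


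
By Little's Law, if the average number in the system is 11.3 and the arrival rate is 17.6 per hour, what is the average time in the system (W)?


W = L / lambda = 11.3 / 17.6 = 0.642 hours

0.642 hours


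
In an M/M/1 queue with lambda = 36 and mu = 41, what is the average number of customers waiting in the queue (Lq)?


rho = 36/41; Lq = rho^2/(1-rho) = 6.32

6.32


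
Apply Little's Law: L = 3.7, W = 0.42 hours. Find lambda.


lambda = L / W = 3.7 / 0.42 = 8.81 per hour

8.81 per hour


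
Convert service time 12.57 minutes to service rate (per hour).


mu = 60 / avg_service_time = 60 / 12.57 = 4.77 per hour

4.77 per hour


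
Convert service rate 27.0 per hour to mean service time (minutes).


Mean service time = 60/mu = 60/27.0 = 2.22 minutes

2.22 minutes


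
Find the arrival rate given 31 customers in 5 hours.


lambda = total arrivals / time = 31 / 5 = 6.2 per hour

6.2 per hour


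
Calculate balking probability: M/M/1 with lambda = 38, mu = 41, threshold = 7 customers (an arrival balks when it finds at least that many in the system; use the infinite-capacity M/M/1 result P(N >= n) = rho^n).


P(N >= 7) = rho^7 = (38/41)^7 = 0.5875

0.5875


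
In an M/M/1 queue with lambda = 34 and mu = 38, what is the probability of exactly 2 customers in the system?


rho = 34/38; P(n) = (1-rho)*rho^n = (1-34/38)*(34/38)^2 = 0.0843

0.0843


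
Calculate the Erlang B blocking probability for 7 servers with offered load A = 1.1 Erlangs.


B(N,A) = (A^N/N!) / sum(A^k/k!, k=0..N) with N=7, A=1.1 = 0.0001

0.0001


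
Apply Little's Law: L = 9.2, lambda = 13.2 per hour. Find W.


W = L / lambda = 9.2 / 13.2 = 0.697 hours

0.697 hours


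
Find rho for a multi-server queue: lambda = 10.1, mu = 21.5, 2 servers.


rho = lambda / (c * mu) = 10.1 / (2 * 21.5) = 0.2349

0.2349


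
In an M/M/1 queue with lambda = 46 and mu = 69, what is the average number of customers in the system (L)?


rho = 46/69; L = rho/(1-rho) = 2.0

2.0


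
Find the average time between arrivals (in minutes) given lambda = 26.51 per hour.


Mean interarrival time = 60/lambda = 60/26.51 = 2.26 minutes

2.26 minutes


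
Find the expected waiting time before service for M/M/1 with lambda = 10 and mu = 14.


rho = 10/14; Wq = rho/(mu - lambda) = 0.1786 hours

0.1786 hours


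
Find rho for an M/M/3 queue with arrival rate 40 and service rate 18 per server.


rho = lambda/(c*mu) = 40/(3*18) = 0.7407

0.7407


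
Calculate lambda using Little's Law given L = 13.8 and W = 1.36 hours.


lambda = L / W = 13.8 / 1.36 = 10.15 per hour

10.15 per hour


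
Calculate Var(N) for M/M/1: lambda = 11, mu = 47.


rho = 11/47; Var(N) = rho/(1-rho)^2 = 0.4

0.4


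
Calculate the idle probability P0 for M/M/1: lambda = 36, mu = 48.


P0 = 1 - rho = 1 - 36/48 = 0.25

0.25


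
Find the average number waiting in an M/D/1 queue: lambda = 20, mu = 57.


M/D/1: Lq = rho^2 / (2*(1-rho)) where rho = 20/57; Lq = 0.09

0.09


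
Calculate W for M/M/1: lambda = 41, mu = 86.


W = 1/(mu - lambda) = 1/(86 - 41) = 0.0222 hours

0.0222 hours


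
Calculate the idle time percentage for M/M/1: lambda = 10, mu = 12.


Idle fraction = (1 - rho) * 100 = (1 - 10/12) * 100 = 16.7%

16.7%


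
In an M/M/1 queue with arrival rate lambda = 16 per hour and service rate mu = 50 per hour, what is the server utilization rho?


rho = lambda/mu = 16/50 = 0.32

0.32


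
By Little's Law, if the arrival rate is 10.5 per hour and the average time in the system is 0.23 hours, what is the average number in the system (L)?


L = lambda * W = 10.5 * 0.23 = 2.42

2.42


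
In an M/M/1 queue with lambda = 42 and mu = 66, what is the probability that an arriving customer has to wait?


P(wait) = rho = lambda/mu = 42/66 = 0.6364

0.6364


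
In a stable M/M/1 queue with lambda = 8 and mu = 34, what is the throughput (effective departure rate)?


For a stable queue (lambda < mu), throughput = lambda = 8 per hour

8 per hour


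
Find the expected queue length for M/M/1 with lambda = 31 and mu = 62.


rho = 31/62; Lq = rho^2/(1-rho) = 0.5

0.5


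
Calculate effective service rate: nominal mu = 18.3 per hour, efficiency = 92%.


Effective rate = mu * efficiency = 18.3 * 0.92 = 16.84 per hour

16.84 per hour


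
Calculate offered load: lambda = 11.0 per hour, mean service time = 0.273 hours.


Offered load a = lambda * E[S] = 11.0 * 0.273 = 3.0 Erlangs

3.0 Erlangs


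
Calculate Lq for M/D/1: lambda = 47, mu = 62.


M/D/1: Lq = rho^2 / (2*(1-rho)) where rho = 47/62; Lq = 1.19

1.19


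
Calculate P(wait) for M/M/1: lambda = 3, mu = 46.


P(wait) = rho = lambda/mu = 3/46 = 0.0652

0.0652


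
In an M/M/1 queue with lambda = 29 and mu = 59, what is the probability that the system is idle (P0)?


P0 = 1 - rho = 1 - 29/59 = 0.5085

0.5085


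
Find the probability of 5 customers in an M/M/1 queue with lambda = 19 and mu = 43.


rho = 19/43; P(n) = (1-rho)*rho^n = (1-19/43)*(19/43)^5 = 0.0094

0.0094


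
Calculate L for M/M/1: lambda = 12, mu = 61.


rho = 12/61; L = rho/(1-rho) = 0.24

0.24


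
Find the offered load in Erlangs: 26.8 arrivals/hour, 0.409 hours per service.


Offered load a = lambda * E[S] = 26.8 * 0.409 = 10.96 Erlangs

10.96 Erlangs


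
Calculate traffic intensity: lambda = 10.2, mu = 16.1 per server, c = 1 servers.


rho = lambda / (c * mu) = 10.2 / (1 * 16.1) = 0.6335

0.6335


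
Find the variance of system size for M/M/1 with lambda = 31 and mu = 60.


rho = 31/60; Var(N) = rho/(1-rho)^2 = 2.21

2.21


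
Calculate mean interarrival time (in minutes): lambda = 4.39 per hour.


Mean interarrival time = 60/lambda = 60/4.39 = 13.67 minutes

13.67 minutes


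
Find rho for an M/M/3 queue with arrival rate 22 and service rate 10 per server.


rho = lambda/(c*mu) = 22/(3*10) = 0.7333

0.7333


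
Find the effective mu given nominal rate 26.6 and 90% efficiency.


Effective rate = mu * efficiency = 26.6 * 0.9 = 23.94 per hour

23.94 per hour


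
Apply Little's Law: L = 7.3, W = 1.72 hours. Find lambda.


lambda = L / W = 7.3 / 1.72 = 4.24 per hour

4.24 per hour


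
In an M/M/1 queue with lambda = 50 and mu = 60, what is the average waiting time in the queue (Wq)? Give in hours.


rho = 50/60; Wq = rho/(mu - lambda) = 0.0833 hours

0.0833 hours


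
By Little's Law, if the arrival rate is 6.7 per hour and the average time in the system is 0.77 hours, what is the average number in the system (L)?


L = lambda * W = 6.7 * 0.77 = 5.16

5.16


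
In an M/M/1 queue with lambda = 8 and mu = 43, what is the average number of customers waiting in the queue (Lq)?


rho = 8/43; Lq = rho^2/(1-rho) = 0.04

0.04


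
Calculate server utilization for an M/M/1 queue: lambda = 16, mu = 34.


rho = lambda/mu = 16/34 = 0.4706

0.4706


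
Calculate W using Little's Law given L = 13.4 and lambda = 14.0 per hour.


W = L / lambda = 13.4 / 14.0 = 0.9571 hours

0.9571 hours


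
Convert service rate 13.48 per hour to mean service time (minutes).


Mean service time = 60/mu = 60/13.48 = 4.45 minutes

4.45 minutes


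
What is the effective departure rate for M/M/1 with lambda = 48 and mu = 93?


For a stable queue (lambda < mu), throughput = lambda = 48 per hour

48 per hour


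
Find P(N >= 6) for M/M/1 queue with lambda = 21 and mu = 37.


P(N >= 6) = rho^6 = (21/37)^6 = 0.0334

0.0334


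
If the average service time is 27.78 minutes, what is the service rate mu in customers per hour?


mu = 60 / avg_service_time = 60 / 27.78 = 2.16 per hour

2.16 per hour


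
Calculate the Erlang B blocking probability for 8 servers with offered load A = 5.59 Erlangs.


B(N,A) = (A^N/N!) / sum(A^k/k!, k=0..N) with N=8, A=5.59 = 0.0996

0.0996


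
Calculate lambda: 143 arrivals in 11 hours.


lambda = total arrivals / time = 143 / 11 = 13.0 per hour

13.0 per hour


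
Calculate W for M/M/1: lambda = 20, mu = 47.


W = 1/(mu - lambda) = 1/(47 - 20) = 0.037 hours

0.037 hours


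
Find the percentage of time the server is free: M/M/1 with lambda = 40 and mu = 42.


Idle fraction = (1 - rho) * 100 = (1 - 40/42) * 100 = 4.8%

4.8%


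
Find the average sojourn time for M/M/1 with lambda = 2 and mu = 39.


W = 1/(mu - lambda) = 1/(39 - 2) = 0.027 hours

0.027 hours


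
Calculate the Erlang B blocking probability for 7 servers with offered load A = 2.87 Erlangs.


B(N,A) = (A^N/N!) / sum(A^k/k!, k=0..N) with N=7, A=2.87 = 0.0182

0.0182


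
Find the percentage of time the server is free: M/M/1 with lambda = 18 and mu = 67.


Idle fraction = (1 - rho) * 100 = (1 - 18/67) * 100 = 73.1%

73.1%


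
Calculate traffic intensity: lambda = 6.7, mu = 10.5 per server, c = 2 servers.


rho = lambda / (c * mu) = 6.7 / (2 * 10.5) = 0.319

0.319


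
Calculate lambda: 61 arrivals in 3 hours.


lambda = total arrivals / time = 61 / 3 = 20.33 per hour

20.33 per hour


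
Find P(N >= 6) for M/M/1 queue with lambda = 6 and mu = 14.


P(N >= 6) = rho^6 = (6/14)^6 = 0.0062

0.0062


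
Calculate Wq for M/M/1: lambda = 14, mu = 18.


rho = 14/18; Wq = rho/(mu - lambda) = 0.1944 hours

0.1944 hours


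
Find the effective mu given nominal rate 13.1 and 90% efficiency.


Effective rate = mu * efficiency = 13.1 * 0.9 = 11.79 per hour

11.79 per hour


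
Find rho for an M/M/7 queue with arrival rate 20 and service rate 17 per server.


rho = lambda/(c*mu) = 20/(7*17) = 0.1681

0.1681


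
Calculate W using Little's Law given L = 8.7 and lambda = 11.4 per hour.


W = L / lambda = 8.7 / 11.4 = 0.7632 hours

0.7632 hours


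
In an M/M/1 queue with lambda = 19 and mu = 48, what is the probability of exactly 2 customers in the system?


rho = 19/48; P(n) = (1-rho)*rho^n = (1-19/48)*(19/48)^2 = 0.0947

0.0947


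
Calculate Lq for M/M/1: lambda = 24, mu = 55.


rho = 24/55; Lq = rho^2/(1-rho) = 0.34

0.34


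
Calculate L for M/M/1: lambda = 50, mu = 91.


rho = 50/91; L = rho/(1-rho) = 1.22

1.22


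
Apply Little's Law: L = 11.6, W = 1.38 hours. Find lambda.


lambda = L / W = 11.6 / 1.38 = 8.41 per hour

8.41 per hour


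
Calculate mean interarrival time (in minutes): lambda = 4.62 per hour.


Mean interarrival time = 60/lambda = 60/4.62 = 12.99 minutes

12.99 minutes


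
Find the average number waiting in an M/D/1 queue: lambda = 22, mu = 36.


M/D/1: Lq = rho^2 / (2*(1-rho)) where rho = 22/36; Lq = 0.48

0.48


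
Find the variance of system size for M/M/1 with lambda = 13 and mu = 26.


rho = 13/26; Var(N) = rho/(1-rho)^2 = 2.0

2.0


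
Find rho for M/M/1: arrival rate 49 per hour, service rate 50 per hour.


rho = lambda/mu = 49/50 = 0.98

0.98


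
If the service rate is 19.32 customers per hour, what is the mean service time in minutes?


Mean service time = 60/mu = 60/19.32 = 3.11 minutes

3.11 minutes


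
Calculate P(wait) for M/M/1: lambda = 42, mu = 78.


P(wait) = rho = lambda/mu = 42/78 = 0.5385

0.5385


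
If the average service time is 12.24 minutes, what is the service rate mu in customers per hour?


mu = 60 / avg_service_time = 60 / 12.24 = 4.9 per hour

4.9 per hour


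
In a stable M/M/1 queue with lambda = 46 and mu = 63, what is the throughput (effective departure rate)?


For a stable queue (lambda < mu), throughput = lambda = 46 per hour

46 per hour


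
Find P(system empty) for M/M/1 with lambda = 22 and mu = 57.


P0 = 1 - rho = 1 - 22/57 = 0.614

0.614


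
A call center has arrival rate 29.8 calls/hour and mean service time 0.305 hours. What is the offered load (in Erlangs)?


Offered load a = lambda * E[S] = 29.8 * 0.305 = 9.09 Erlangs

9.09 Erlangs


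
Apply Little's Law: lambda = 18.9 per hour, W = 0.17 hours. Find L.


L = lambda * W = 18.9 * 0.17 = 3.21

3.21


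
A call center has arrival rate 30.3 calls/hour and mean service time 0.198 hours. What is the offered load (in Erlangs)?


Offered load a = lambda * E[S] = 30.3 * 0.198 = 6.0 Erlangs

6.0 Erlangs


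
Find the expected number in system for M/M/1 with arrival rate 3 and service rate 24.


rho = 3/24; L = rho/(1-rho) = 0.14

0.14


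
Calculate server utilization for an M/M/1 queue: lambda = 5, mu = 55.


rho = lambda/mu = 5/55 = 0.0909

0.0909


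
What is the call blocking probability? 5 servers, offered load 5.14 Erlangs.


B(N,A) = (A^N/N!) / sum(A^k/k!, k=0..N) with N=5, A=5.14 = 0.2961

0.2961


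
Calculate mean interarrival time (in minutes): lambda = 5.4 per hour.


Mean interarrival time = 60/lambda = 60/5.4 = 11.11 minutes

11.11 minutes


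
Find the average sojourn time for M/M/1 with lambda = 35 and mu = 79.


W = 1/(mu - lambda) = 1/(79 - 35) = 0.0227 hours

0.0227 hours


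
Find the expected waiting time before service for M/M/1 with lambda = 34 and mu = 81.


rho = 34/81; Wq = rho/(mu - lambda) = 0.0089 hours

0.0089 hours


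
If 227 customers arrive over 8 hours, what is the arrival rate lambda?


lambda = total arrivals / time = 227 / 8 = 28.38 per hour

28.38 per hour


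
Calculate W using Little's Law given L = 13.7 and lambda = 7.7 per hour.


W = L / lambda = 13.7 / 7.7 = 1.7792 hours

1.7792 hours


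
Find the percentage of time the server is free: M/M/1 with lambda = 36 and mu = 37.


Idle fraction = (1 - rho) * 100 = (1 - 36/37) * 100 = 2.7%

2.7%


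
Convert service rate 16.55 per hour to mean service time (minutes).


Mean service time = 60/mu = 60/16.55 = 3.63 minutes

3.63 minutes


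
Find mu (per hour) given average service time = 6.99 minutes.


mu = 60 / avg_service_time = 60 / 6.99 = 8.58 per hour

8.58 per hour


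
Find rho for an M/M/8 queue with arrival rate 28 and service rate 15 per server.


rho = lambda/(c*mu) = 28/(8*15) = 0.2333

0.2333


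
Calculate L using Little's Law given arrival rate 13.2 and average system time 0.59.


L = lambda * W = 13.2 * 0.59 = 7.79

7.79


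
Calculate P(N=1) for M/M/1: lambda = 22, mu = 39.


rho = 22/39; P(n) = (1-rho)*rho^n = (1-22/39)*(22/39)^1 = 0.2459

0.2459


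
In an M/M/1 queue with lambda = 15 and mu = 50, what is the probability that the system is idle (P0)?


P0 = 1 - rho = 1 - 15/50 = 0.7

0.7


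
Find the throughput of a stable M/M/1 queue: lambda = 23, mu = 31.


For a stable queue (lambda < mu), throughput = lambda = 23 per hour

23 per hour


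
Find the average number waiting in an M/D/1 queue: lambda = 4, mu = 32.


M/D/1: Lq = rho^2 / (2*(1-rho)) where rho = 4/32; Lq = 0.01

0.01


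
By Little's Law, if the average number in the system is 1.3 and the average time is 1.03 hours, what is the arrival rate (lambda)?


lambda = L / W = 1.3 / 1.03 = 1.26 per hour

1.26 per hour


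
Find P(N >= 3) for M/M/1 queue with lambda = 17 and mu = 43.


P(N >= 3) = rho^3 = (17/43)^3 = 0.0618

0.0618


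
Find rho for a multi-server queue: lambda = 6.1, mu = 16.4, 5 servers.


rho = lambda / (c * mu) = 6.1 / (5 * 16.4) = 0.0744

0.0744


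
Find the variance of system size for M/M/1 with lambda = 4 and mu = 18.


rho = 4/18; Var(N) = rho/(1-rho)^2 = 0.37

0.37


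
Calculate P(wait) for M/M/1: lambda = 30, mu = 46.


P(wait) = rho = lambda/mu = 30/46 = 0.6522

0.6522


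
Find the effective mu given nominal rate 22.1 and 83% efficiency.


Effective rate = mu * efficiency = 22.1 * 0.83 = 18.34 per hour

18.34 per hour


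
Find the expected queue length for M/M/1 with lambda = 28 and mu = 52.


rho = 28/52; Lq = rho^2/(1-rho) = 0.63

0.63


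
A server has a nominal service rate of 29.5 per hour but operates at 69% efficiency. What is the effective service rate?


Effective rate = mu * efficiency = 29.5 * 0.69 = 20.36 per hour

20.36 per hour


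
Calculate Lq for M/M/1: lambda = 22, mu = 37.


rho = 22/37; Lq = rho^2/(1-rho) = 0.87

0.87


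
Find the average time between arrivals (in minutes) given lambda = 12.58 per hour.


Mean interarrival time = 60/lambda = 60/12.58 = 4.77 minutes

4.77 minutes


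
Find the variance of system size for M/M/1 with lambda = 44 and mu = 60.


rho = 44/60; Var(N) = rho/(1-rho)^2 = 10.31

10.31


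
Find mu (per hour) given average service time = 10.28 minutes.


mu = 60 / avg_service_time = 60 / 10.28 = 5.84 per hour

5.84 per hour


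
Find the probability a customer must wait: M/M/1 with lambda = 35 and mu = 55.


P(wait) = rho = lambda/mu = 35/55 = 0.6364

0.6364


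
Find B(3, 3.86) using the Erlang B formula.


B(N,A) = (A^N/N!) / sum(A^k/k!, k=0..N) with N=3, A=3.86 = 0.4378

0.4378


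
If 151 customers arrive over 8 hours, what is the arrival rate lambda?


lambda = total arrivals / time = 151 / 8 = 18.88 per hour

18.88 per hour


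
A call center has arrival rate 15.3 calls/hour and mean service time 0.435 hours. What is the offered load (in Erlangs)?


Offered load a = lambda * E[S] = 15.3 * 0.435 = 6.66 Erlangs

6.66 Erlangs


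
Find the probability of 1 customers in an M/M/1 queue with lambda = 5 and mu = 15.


rho = 5/15; P(n) = (1-rho)*rho^n = (1-5/15)*(5/15)^1 = 0.2222

0.2222


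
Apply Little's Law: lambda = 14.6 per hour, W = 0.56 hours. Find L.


L = lambda * W = 14.6 * 0.56 = 8.18

8.18


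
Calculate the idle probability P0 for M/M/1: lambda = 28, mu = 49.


P0 = 1 - rho = 1 - 28/49 = 0.4286

0.4286


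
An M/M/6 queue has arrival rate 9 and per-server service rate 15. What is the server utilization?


rho = lambda/(c*mu) = 9/(6*15) = 0.1

0.1


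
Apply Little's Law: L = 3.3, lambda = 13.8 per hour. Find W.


W = L / lambda = 3.3 / 13.8 = 0.2391 hours

0.2391 hours


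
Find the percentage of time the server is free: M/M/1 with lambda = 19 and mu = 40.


Idle fraction = (1 - rho) * 100 = (1 - 19/40) * 100 = 52.5%

52.5%


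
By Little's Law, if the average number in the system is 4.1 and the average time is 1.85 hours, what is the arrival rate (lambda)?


lambda = L / W = 4.1 / 1.85 = 2.22 per hour

2.22 per hour


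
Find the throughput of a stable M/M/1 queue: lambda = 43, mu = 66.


For a stable queue (lambda < mu), throughput = lambda = 43 per hour

43 per hour


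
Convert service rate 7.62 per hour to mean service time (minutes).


Mean service time = 60/mu = 60/7.62 = 7.87 minutes

7.87 minutes


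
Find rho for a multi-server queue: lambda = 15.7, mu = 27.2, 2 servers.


rho = lambda / (c * mu) = 15.7 / (2 * 27.2) = 0.2886

0.2886


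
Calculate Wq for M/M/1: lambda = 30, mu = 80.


rho = 30/80; Wq = rho/(mu - lambda) = 0.0075 hours

0.0075 hours


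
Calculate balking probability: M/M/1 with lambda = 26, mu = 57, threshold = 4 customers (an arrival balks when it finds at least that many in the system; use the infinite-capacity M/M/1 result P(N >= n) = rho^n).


P(N >= 4) = rho^4 = (26/57)^4 = 0.0433

0.0433


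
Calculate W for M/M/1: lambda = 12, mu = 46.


W = 1/(mu - lambda) = 1/(46 - 12) = 0.0294 hours

0.0294 hours


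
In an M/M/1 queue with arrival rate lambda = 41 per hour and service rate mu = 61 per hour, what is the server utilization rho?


rho = lambda/mu = 41/61 = 0.6721

0.6721


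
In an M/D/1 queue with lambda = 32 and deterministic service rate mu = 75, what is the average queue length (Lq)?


M/D/1: Lq = rho^2 / (2*(1-rho)) where rho = 32/75; Lq = 0.16

0.16


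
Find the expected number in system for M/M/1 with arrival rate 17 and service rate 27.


rho = 17/27; L = rho/(1-rho) = 1.7

1.7


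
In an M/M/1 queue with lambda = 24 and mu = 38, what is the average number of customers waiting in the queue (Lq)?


rho = 24/38; Lq = rho^2/(1-rho) = 1.08

1.08


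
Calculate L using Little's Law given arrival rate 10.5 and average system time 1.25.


L = lambda * W = 10.5 * 1.25 = 13.13

13.13


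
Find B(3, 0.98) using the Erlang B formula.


B(N,A) = (A^N/N!) / sum(A^k/k!, k=0..N) with N=3, A=0.98 = 0.0599

0.0599


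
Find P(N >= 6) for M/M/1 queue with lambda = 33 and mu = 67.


P(N >= 6) = rho^6 = (33/67)^6 = 0.0143

0.0143


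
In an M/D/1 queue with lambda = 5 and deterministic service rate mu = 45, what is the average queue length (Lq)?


M/D/1: Lq = rho^2 / (2*(1-rho)) where rho = 5/45; Lq = 0.01

0.01


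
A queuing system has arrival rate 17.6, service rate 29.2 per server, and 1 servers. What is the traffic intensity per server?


rho = lambda / (c * mu) = 17.6 / (1 * 29.2) = 0.6027

0.6027


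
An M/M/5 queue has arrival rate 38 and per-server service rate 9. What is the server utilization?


rho = lambda/(c*mu) = 38/(5*9) = 0.8444

0.8444


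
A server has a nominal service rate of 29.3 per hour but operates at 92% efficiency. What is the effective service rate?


Effective rate = mu * efficiency = 29.3 * 0.92 = 26.96 per hour

26.96 per hour


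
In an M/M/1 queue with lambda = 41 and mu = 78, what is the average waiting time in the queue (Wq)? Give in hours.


rho = 41/78; Wq = rho/(mu - lambda) = 0.0142 hours

0.0142 hours


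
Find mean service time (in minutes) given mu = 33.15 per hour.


Mean service time = 60/mu = 60/33.15 = 1.81 minutes

1.81 minutes
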